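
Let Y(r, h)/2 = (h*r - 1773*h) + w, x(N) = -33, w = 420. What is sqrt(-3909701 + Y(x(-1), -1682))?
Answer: sqrt(2166523) ≈ 1471.9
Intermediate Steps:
Y(r, h) = 840 - 3546*h + 2*h*r (Y(r, h) = 2*((h*r - 1773*h) + 420) = 2*((-1773*h + h*r) + 420) = 2*(420 - 1773*h + h*r) = 840 - 3546*h + 2*h*r)
sqrt(-3909701 + Y(x(-1), -1682)) = sqrt(-3909701 + (840 - 3546*(-1682) + 2*(-1682)*(-33))) = sqrt(-3909701 + (840 + 5964372 + 111012)) = sqrt(-3909701 + 6076224) = sqrt(2166523)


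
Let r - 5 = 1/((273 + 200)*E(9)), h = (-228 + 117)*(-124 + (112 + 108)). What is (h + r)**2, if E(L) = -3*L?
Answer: 18502507356262084/163098441 ≈ 1.1344e+8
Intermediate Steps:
h = -10656 (h = -111*(-124 + 220) = -111*96 = -10656)
r = 63854/12771 (r = 5 + 1/((273 + 200)*((-3*9))) = 5 + 1/(473*(-27)) = 5 + (1/473)*(-1/27) = 5 - 1/12771 = 63854/12771 ≈ 4.9999)
(h + r)**2 = (-10656 + 63854/12771)**2 = (-136023922/12771)**2 = 18502507356262084/163098441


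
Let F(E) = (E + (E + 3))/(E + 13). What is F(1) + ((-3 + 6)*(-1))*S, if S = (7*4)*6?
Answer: -7051/14 ≈ -503.64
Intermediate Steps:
S = 168 (S = 28*6 = 168)
F(E) = (3 + 2*E)/(13 + E) (F(E) = (E + (3 + E))/(13 + E) = (3 + 2*E)/(13 + E))
F(1) + ((-3 + 6)*(-1))*S = (3 + 2*1)/(13 + 1) + ((-3 + 6)*(-1))*168 = (3 + 2)/14 + (3*(-1))*168 = (1/14)*5 - 3*168 = 5/14 - 504 = -7051/14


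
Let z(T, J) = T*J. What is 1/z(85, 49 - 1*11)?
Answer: 1/3230 ≈ 0.00030960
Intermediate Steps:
z(T, J) = J*T
1/z(85, 49 - 1*11) = 1/((49 - 1*11)*85) = 1/((49 - 11)*85) = 1/(38*85) = 1/3230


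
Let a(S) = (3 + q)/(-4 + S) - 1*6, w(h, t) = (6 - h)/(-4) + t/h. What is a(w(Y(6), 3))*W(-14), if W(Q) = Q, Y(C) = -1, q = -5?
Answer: 404/5 ≈ 80.800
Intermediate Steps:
w(h, t) = -3/2 + h/4 + t/h (w(h, t) = (6 - h)*(-¼) + t/h = (-3/2 + h/4) + t/h = -3/2 + h/4 + t/h)
a(S) = -6 - 2/(-4 + S) (a(S) = (3 - 5)/(-4 + S) - 1*6 = -2/(-4 + S) - 6 = -6 - 2/(-4 + S))
a(w(Y(6), 3))*W(-14) = (2*(11 - 3*(3 + (¼)*(-1)*(-6 - 1))/(-1))/(-4 + (3 + (¼)*(-1)*(-6 - 1))/(-1)))*(-14) = (2*(11 - (-3)*(3 + (¼)*(-1)*(-7)))/(-4 - (3 + (¼)*(-1)*(-7))))*(-14) = (2*(11 - (-3)*(3 + 7/4))/(-4 - (3 + 7/4)))*(-14) = (2*(11 - (-3)*19/4)/(-4 - 1*19/4))*(-14) = (2*(11 - 3*(-19/4))/(-4 - 19/4))*(-14) = (2*(11 + 57/4)/(-35/4))*(-14) = (2*(-4/35)*(101/4))*(-14) = -202/35*(-14) = 404/5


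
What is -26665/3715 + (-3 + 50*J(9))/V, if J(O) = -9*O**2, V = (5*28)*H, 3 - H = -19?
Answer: -43510219/2288440 ≈ -19.013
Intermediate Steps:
H = 22 (H = 3 - 1*(-19) = 3 + 19 = 22)
V = 3080 (V = (5*28)*22 = 140*22 = 3080)
-26665/3715 + (-3 + 50*J(9))/V = -26665/3715 + (-3 + 50*(-9*9**2))/3080 = -26665*1/3715 + (-3 + 50*(-9*81))*(1/3080) = -5333/743 + (-3 + 50*(-729))*(1/3080) = -5333/743 + (-3 - 36450)*(1/3080) = -5333/743 - 36453*1/3080 = -5333/743 - 36453/3080 = -43510219/2288440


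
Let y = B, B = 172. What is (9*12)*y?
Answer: 18576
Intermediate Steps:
y = 172
(9*12)*y = (9*12)*172 = 108*172 = 18576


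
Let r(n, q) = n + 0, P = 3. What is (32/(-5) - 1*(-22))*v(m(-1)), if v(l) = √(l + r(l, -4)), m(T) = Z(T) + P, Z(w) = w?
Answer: 156/5 ≈ 31.200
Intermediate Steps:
r(n, q) = n
m(T) = 3 + T (m(T) = T + 3 = 3 + T)
v(l) = √2*√l (v(l) = √(l + l) = √(2*l) = √2*√l)
(32/(-5) - 1*(-22))*v(m(-1)) = (32/(-5) - 1*(-22))*(√2*√(3 - 1)) = (32*(-⅕) + 22)*(√2*√2) = (-32/5 + 22)*2 = (78/5)*2 = 156/5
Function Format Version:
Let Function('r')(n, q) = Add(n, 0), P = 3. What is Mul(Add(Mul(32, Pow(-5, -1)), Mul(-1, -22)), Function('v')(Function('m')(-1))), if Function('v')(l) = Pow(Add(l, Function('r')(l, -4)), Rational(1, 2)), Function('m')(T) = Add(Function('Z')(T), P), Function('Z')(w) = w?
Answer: Rational(156, 5) ≈ 31.200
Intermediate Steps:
Function('r')(n, q) = n
Function('m')(T) = Add(3, T) (Function('m')(T) = Add(T, 3) = Add(3, T))
Function('v')(l) = Mul(Pow(2, Rational(1, 2)), Pow(l, Rational(1, 2))) (Function('v')(l) = Pow(Add(l, l), Rational(1, 2)) = Pow(Mul(2, l), Rational(1, 2)) = Mul(Pow(2, Rational(1, 2)), Pow(l, Rational(1, 2))))
Mul(Add(Mul(32, Pow(-5, -1)), Mul(-1, -22)), Function('v')(Function('m')(-1))) = Mul(Add(Mul(32, Pow(-5, -1)), Mul(-1, -22)), Mul(Pow(2, Rational(1, 2)), Pow(Add(3, -1), Rational(1, 2)))) = Mul(Add(Mul(32, Rational(-1, 5)), 22), Mul(Pow(2, Rational(1, 2)), Pow(2, Rational(1, 2)))) = Mul(Add(Rational(-32, 5), 22), 2) = Mul(Rational(78, 5), 2) = Rational(156, 5)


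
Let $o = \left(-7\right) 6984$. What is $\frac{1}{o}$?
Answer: $- \frac{1}{48888} \approx -2.0455 \cdot 10^{-5}$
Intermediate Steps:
$o = -48888$
$\frac{1}{o} = \frac{1}{-48888} = - \frac{1}{48888}$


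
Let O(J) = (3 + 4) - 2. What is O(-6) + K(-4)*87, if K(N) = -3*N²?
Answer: -4171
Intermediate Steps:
O(J) = 5 (O(J) = 7 - 2 = 5)
O(-6) + K(-4)*87 = 5 - 3*(-4)²*87 = 5 - 3*16*87 = 5 - 48*87 = 5 - 4176 = -4171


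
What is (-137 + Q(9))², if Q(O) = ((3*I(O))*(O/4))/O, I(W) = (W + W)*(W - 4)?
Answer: 19321/4 ≈ 4830.3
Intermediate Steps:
I(W) = 2*W*(-4 + W) (I(W) = (2*W)*(-4 + W) = 2*W*(-4 + W))
Q(O) = 3*O*(-4 + O)/2 (Q(O) = ((3*(2*O*(-4 + O)))*(O/4))/O = ((6*O*(-4 + O))*(O*(¼)))/O = ((6*O*(-4 + O))*(O/4))/O = (3*O²*(-4 + O)/2)/O = 3*O*(-4 + O)/2)
(-137 + Q(9))² = (-137 + (3/2)*9*(-4 + 9))² = (-137 + (3/2)*9*5)² = (-137 + 135/2)² = (-139/2)² = 19321/4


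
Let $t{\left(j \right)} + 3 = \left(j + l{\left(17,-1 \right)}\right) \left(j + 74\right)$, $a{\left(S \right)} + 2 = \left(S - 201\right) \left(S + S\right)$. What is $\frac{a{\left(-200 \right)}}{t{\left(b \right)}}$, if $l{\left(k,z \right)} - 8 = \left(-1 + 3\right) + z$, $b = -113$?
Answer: $\frac{7638}{193} \approx 39.575$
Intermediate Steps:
$a{\left(S \right)} = -2 + 2 S \left(-201 + S\right)$ ($a{\left(S \right)} = -2 + \left(S - 201\right) \left(S + S\right) = -2 + \left(-201 + S\right) 2 S = -2 + 2 S \left(-201 + S\right)$)
$l{\left(k,z \right)} = 10 + z$ ($l{\left(k,z \right)} = 8 + \left(\left(-1 + 3\right) + z\right) = 8 + \left(2 + z\right) = 10 + z$)
$t{\left(j \right)} = -3 + \left(9 + j\right) \left(74 + j\right)$ ($t{\left(j \right)} = -3 + \left(j + \left(10 - 1\right)\right) \left(j + 74\right) = -3 + \left(j + 9\right) \left(74 + j\right) = -3 + \left(9 + j\right) \left(74 + j\right)$)
$\frac{a{\left(-200 \right)}}{t{\left(b \right)}} = \frac{-2 - -80400 + 2 \left(-200\right)^{2}}{663 + \left(-113\right)^{2} + 83 \left(-113\right)} = \frac{-2 + 80400 + 2 \cdot 40000}{663 + 12769 - 9379} = \frac{-2 + 80400 + 80000}{4053} = 160398 \cdot \frac{1}{4053} = \frac{7638}{193}$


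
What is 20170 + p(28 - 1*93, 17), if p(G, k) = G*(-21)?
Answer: 21535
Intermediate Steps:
p(G, k) = -21*G
20170 + p(28 - 1*93, 17) = 20170 - 21*(28 - 1*93) = 20170 - 21*(28 - 93) = 20170 - 21*(-65) = 20170 + 1365 = 21535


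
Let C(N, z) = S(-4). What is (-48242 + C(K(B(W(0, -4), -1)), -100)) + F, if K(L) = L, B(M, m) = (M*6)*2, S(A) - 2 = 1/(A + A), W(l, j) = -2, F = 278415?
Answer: 1841399/8 ≈ 2.3018e+5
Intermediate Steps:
S(A) = 2 + 1/(2*A) (S(A) = 2 + 1/(A + A) = 2 + 1/(2*A))
B(M, m) = 12*M (B(M, m) = (6*M)*2 = 12*M)
C(N, z) = 15/8 (C(N, z) = 2 + (½)/(-4) = 2 + (½)*(-¼) = 2 - ⅛ = 15/8)
(-48242 + C(K(B(W(0, -4), -1)), -100)) + F = (-48242 + 15/8) + 278415 = -385921/8 + 278415 = 1841399/8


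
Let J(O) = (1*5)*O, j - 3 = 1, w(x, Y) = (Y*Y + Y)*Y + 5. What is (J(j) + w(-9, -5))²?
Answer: 5625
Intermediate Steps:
w(x, Y) = 5 + Y*(Y + Y²) (w(x, Y) = (Y² + Y)*Y + 5 = (Y + Y²)*Y + 5 = Y*(Y + Y²) + 5 = 5 + Y*(Y + Y²))
j = 4 (j = 3 + 1 = 4)
J(O) = 5*O
(J(j) + w(-9, -5))² = (5*4 + (5 + (-5)² + (-5)³))² = (20 + (5 + 25 - 125))² = (20 - 95)² = (-75)² = 5625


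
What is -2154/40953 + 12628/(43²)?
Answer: 171057246/25240699 ≈ 6.7770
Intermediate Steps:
-2154/40953 + 12628/(43²) = -2154*1/40953 + 12628/1849 = -718/13651 + 12628*(1/1849) = -718/13651 + 12628/1849 = 171057246/25240699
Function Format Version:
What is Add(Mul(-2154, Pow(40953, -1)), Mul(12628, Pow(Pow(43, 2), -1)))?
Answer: Rational(171057246, 25240699) ≈ 6.7770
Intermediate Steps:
Add(Mul(-2154, Pow(40953, -1)), Mul(12628, Pow(Pow(43, 2), -1))) = Add(Mul(-2154, Rational(1, 40953)), Mul(12628, Pow(1849, -1))) = Add(Rational(-718, 13651), Mul(12628, Rational(1, 1849))) = Add(Rational(-718, 13651), Rational(12628, 1849)) = Rational(171057246, 25240699)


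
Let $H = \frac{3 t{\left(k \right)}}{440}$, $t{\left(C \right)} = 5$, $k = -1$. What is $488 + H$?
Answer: $\frac{42947}{88} \approx 488.03$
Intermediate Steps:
$H = \frac{3}{88}$ ($H = \frac{3 \cdot 5}{440} = 15 \cdot \frac{1}{440} = \frac{3}{88} \approx 0.034091$)
$488 + H = 488 + \frac{3}{88} = \frac{42947}{88}$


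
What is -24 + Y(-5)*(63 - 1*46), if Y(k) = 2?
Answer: 10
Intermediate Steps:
-24 + Y(-5)*(63 - 1*46) = -24 + 2*(63 - 1*46) = -24 + 2*(63 - 46) = -24 + 2*17 = -24 + 34 = 10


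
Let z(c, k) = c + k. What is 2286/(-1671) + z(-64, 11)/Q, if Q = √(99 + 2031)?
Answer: -762/557 - 53*√2130/2130 ≈ -2.5164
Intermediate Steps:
Q = √2130 ≈ 46.152
2286/(-1671) + z(-64, 11)/Q = 2286/(-1671) + (-64 + 11)/(√2130) = 2286*(-1/1671) - 53*√2130/2130 = -762/557 - 53*√2130/2130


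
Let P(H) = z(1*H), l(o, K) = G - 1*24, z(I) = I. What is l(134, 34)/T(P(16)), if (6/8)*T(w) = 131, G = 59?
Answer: 105/524 ≈ 0.20038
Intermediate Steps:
l(o, K) = 35 (l(o, K) = 59 - 1*24 = 59 - 24 = 35)
P(H) = H (P(H) = 1*H = H)
T(w) = 524/3 (T(w) = (4/3)*131 = 524/3)
l(134, 34)/T(P(16)) = 35/(524/3) = 35*(3/524) = 105/524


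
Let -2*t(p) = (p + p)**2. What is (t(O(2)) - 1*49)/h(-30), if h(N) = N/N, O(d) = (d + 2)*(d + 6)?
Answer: -2097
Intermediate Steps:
O(d) = (2 + d)*(6 + d)
t(p) = -2*p**2 (t(p) = -(p + p)**2/2 = -4*p**2/2 = -2*p**2)
h(N) = 1
(t(O(2)) - 1*49)/h(-30) = (-2*(12 + 2**2 + 8*2)**2 - 1*49)/1 = (-2*(12 + 4 + 16)**2 - 49)*1 = (-2*32**2 - 49)*1 = (-2*1024 - 49)*1 = (-2048 - 49)*1 = -2097*1 = -2097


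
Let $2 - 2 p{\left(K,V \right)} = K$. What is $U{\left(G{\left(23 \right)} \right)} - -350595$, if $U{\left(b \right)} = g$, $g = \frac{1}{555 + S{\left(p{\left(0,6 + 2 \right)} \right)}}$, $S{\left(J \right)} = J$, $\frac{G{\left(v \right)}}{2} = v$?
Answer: $\frac{194930821}{556} \approx 3.506 \cdot 10^{5}$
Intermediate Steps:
$p{\left(K,V \right)} = 1 - \frac{K}{2}$
$G{\left(v \right)} = 2 v$
$g = \frac{1}{556}$ ($g = \frac{1}{555 + \left(1 - 0\right)} = \frac{1}{555 + \left(1 + 0\right)} = \frac{1}{555 + 1} = \frac{1}{556} \approx 0.0017986$)
$U{\left(b \right)} = \frac{1}{556}$
$U{\left(G{\left(23 \right)} \right)} - -350595 = \frac{1}{556} - -350595 = \frac{1}{556} + 350595 = \frac{194930821}{556}$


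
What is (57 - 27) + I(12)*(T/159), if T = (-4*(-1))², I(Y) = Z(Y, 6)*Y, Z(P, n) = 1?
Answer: 1654/53 ≈ 31.208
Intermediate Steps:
I(Y) = Y (I(Y) = 1*Y = Y)
T = 16 (T = 4² = 16)
(57 - 27) + I(12)*(T/159) = (57 - 27) + 12*(16/159) = 30 + 12*(16*(1/159)) = 30 + 12*(16/159) = 30 + 64/53 = 1654/53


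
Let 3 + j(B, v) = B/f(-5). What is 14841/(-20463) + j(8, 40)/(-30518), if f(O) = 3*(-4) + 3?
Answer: -1358514179/1873469502 ≈ -0.72513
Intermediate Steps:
f(O) = -9 (f(O) = -12 + 3 = -9)
j(B, v) = -3 - B/9 (j(B, v) = -3 + B/(-9) = -3 + B*(-⅑) = -3 - B/9)
14841/(-20463) + j(8, 40)/(-30518) = 14841/(-20463) + (-3 - ⅑*8)/(-30518) = 14841*(-1/20463) + (-3 - 8/9)*(-1/30518) = -4947/6821 - 35/9*(-1/30518) = -4947/6821 + 35/274662 = -1358514179/1873469502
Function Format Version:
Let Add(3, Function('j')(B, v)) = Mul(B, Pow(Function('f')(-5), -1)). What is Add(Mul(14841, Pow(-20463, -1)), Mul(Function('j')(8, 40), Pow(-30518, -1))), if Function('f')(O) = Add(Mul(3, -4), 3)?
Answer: Rational(-1358514179, 1873469502) ≈ -0.72513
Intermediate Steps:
Function('f')(O) = -9 (Function('f')(O) = Add(-12, 3) = -9)
Function('j')(B, v) = Add(-3, Mul(Rational(-1, 9), B)) (Function('j')(B, v) = Add(-3, Mul(B, Pow(-9, -1))) = Add(-3, Mul(B, Rational(-1, 9))) = Add(-3, Mul(Rational(-1, 9), B)))
Add(Mul(14841, Pow(-20463, -1)), Mul(Function('j')(8, 40), Pow(-30518, -1))) = Add(Mul(14841, Pow(-20463, -1)), Mul(Add(-3, Mul(Rational(-1, 9), 8)), Pow(-30518, -1))) = Add(Mul(14841, Rational(-1, 20463)), Mul(Add(-3, Rational(-8, 9)), Rational(-1, 30518))) = Add(Rational(-4947, 6821), Mul(Rational(-35, 9), Rational(-1, 30518))) = Add(Rational(-4947, 6821), Rational(35, 274662)) = Rational(-1358514179, 1873469502)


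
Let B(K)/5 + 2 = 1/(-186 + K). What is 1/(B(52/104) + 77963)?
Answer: 371/28920553 ≈ 1.2828e-5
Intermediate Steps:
B(K) = -10 + 5/(-186 + K)
1/(B(52/104) + 77963) = 1/(5*(373 - 104/104)/(-186 + 52/104) + 77963) = 1/(5*(373 - 104/104)/(-186 + 52*(1/104)) + 77963) = 1/(5*(373 - 2*½)/(-186 + ½) + 77963) = 1/(5*(373 - 1)/(-371/2) + 77963) = 1/(5*(-2/371)*372 + 77963) = 1/(-3720/371 + 77963) = 1/(28920553/371) = 371/28920553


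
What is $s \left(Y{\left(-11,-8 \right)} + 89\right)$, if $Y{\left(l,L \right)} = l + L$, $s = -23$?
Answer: $-1610$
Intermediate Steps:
$Y{\left(l,L \right)} = L + l$
$s \left(Y{\left(-11,-8 \right)} + 89\right) = - 23 \left(\left(-8 - 11\right) + 89\right) = - 23 \left(-19 + 89\right) = \left(-23\right) 70 = -1610$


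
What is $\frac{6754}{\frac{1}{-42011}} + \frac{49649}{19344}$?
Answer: $- \frac{5488710885487}{19344} \approx -2.8374 \cdot 10^{8}$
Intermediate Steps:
$\frac{6754}{\frac{1}{-42011}} + \frac{49649}{19344} = \frac{6754}{- \frac{1}{42011}} + 49649 \cdot \frac{1}{19344} = 6754 \left(-42011\right) + \frac{49649}{19344} = -283742294 + \frac{49649}{19344} = - \frac{5488710885487}{19344}$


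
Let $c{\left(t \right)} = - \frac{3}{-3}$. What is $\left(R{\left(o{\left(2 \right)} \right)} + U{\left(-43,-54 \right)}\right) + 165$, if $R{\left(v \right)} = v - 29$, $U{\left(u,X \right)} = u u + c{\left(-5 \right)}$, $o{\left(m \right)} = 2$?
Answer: $1988$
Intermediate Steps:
$c{\left(t \right)} = 1$ ($c{\left(t \right)} = \left(-3\right) \left(- \frac{1}{3}\right) = 1$)
$U{\left(u,X \right)} = 1 + u^{2}$ ($U{\left(u,X \right)} = u u + 1 = u^{2} + 1 = 1 + u^{2}$)
$R{\left(v \right)} = -29 + v$
$\left(R{\left(o{\left(2 \right)} \right)} + U{\left(-43,-54 \right)}\right) + 165 = \left(\left(-29 + 2\right) + \left(1 + \left(-43\right)^{2}\right)\right) + 165 = \left(-27 + \left(1 + 1849\right)\right) + 165 = \left(-27 + 1850\right) + 165 = 1823 + 165 = 1988$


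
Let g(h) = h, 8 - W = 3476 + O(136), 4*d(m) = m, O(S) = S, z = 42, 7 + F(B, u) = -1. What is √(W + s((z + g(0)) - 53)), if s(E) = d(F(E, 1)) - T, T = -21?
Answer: I*√3585 ≈ 59.875*I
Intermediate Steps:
F(B, u) = -8 (F(B, u) = -7 - 1 = -8)
d(m) = m/4
W = -3604 (W = 8 - (3476 + 136) = 8 - 1*3612 = 8 - 3612 = -3604)
s(E) = 19 (s(E) = (¼)*(-8) - 1*(-21) = -2 + 21 = 19)
√(W + s((z + g(0)) - 53)) = √(-3604 + 19) = √(-3585) = I*√3585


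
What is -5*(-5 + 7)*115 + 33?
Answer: -1117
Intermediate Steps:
-5*(-5 + 7)*115 + 33 = -5*2*115 + 33 = -10*115 + 33 = -1150 + 33 = -1117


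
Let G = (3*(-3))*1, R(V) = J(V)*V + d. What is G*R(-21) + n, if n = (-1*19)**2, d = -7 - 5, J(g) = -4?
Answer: -287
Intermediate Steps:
d = -12
R(V) = -12 - 4*V (R(V) = -4*V - 12 = -12 - 4*V)
n = 361 (n = (-19)**2 = 361)
G = -9 (G = -9*1 = -9)
G*R(-21) + n = -9*(-12 - 4*(-21)) + 361 = -9*(-12 + 84) + 361 = -9*72 + 361 = -648 + 361 = -287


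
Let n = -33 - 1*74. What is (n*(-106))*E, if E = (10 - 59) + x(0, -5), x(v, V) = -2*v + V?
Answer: -612468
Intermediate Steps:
x(v, V) = V - 2*v
E = -54 (E = (10 - 59) + (-5 - 2*0) = -49 + (-5 + 0) = -49 - 5 = -54)
n = -107 (n = -33 - 74 = -107)
(n*(-106))*E = -107*(-106)*(-54) = 11342*(-54) = -612468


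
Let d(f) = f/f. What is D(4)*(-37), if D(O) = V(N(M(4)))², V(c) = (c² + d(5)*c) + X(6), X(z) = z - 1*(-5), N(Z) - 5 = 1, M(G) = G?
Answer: -103933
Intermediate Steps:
d(f) = 1
N(Z) = 6 (N(Z) = 5 + 1 = 6)
X(z) = 5 + z (X(z) = z + 5 = 5 + z)
V(c) = 11 + c + c² (V(c) = (c² + 1*c) + (5 + 6) = (c² + c) + 11 = (c + c²) + 11 = 11 + c + c²)
D(O) = 2809 (D(O) = (11 + 6 + 6²)² = (11 + 6 + 36)² = 53² = 2809)
D(4)*(-37) = 2809*(-37) = -103933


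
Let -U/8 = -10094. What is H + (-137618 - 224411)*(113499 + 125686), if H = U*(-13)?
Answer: -86592956141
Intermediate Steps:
U = 80752 (U = -8*(-10094) = 80752)
H = -1049776 (H = 80752*(-13) = -1049776)
H + (-137618 - 224411)*(113499 + 125686) = -1049776 + (-137618 - 224411)*(113499 + 125686) = -1049776 - 362029*239185 = -1049776 - 86591906365 = -86592956141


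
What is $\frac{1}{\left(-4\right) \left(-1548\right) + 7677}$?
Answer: $\frac{1}{13869} \approx 7.2103 \cdot 10^{-5}$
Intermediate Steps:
$\frac{1}{\left(-4\right) \left(-1548\right) + 7677} = \frac{1}{6192 + 7677} = \frac{1}{13869}$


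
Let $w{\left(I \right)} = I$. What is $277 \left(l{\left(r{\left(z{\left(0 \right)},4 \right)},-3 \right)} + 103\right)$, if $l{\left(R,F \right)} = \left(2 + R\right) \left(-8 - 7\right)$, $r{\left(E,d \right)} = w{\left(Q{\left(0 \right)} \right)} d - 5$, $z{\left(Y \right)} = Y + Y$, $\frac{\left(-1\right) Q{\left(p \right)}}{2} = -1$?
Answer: $7756$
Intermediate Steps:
$Q{\left(p \right)} = 2$ ($Q{\left(p \right)} = \left(-2\right) \left(-1\right) = 2$)
$z{\left(Y \right)} = 2 Y$
$r{\left(E,d \right)} = -5 + 2 d$ ($r{\left(E,d \right)} = 2 d - 5 = -5 + 2 d$)
$l{\left(R,F \right)} = -30 - 15 R$ ($l{\left(R,F \right)} = \left(2 + R\right) \left(-15\right) = -30 - 15 R$)
$277 \left(l{\left(r{\left(z{\left(0 \right)},4 \right)},-3 \right)} + 103\right) = 277 \left(\left(-30 - 15 \left(-5 + 2 \cdot 4\right)\right) + 103\right) = 277 \left(\left(-30 - 15 \left(-5 + 8\right)\right) + 103\right) = 277 \left(\left(-30 - 45\right) + 103\right) = 277 \left(-75 + 103\right) = 277 \cdot 28 = 7756$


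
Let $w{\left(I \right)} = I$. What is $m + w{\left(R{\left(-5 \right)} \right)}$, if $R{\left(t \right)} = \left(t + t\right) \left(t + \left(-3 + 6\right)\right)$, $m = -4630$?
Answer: $-4610$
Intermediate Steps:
$R{\left(t \right)} = 2 t \left(3 + t\right)$ ($R{\left(t \right)} = 2 t \left(t + 3\right) = 2 t \left(3 + t\right)$)
$m + w{\left(R{\left(-5 \right)} \right)} = -4630 + 2 \left(-5\right) \left(3 - 5\right) = -4630 + 2 \left(-5\right) \left(-2\right) = -4630 + 20 = -4610$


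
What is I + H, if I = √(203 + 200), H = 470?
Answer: 470 + √403 ≈ 490.07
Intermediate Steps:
I = √403 ≈ 20.075
I + H = √403 + 470 = 470 + √403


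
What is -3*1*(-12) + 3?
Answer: 39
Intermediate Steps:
-3*1*(-12) + 3 = -3*(-12) + 3 = 36 + 3 = 39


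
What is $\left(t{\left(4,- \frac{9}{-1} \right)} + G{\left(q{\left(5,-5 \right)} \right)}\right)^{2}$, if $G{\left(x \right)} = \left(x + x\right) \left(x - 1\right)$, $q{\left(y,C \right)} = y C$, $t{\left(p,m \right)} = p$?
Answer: $1700416$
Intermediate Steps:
$q{\left(y,C \right)} = C y$
$G{\left(x \right)} = 2 x \left(-1 + x\right)$
$\left(t{\left(4,- \frac{9}{-1} \right)} + G{\left(q{\left(5,-5 \right)} \right)}\right)^{2} = \left(4 + 2 \left(\left(-5\right) 5\right) \left(-1 - 25\right)\right)^{2} = \left(4 + 2 \left(-25\right) \left(-1 - 25\right)\right)^{2} = \left(4 + 2 \left(-25\right) \left(-26\right)\right)^{2} = \left(4 + 1300\right)^{2} = 1304^{2} = 1700416$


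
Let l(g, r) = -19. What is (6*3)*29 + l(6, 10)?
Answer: 503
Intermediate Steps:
(6*3)*29 + l(6, 10) = (6*3)*29 - 19 = 18*29 - 19 = 522 - 19 = 503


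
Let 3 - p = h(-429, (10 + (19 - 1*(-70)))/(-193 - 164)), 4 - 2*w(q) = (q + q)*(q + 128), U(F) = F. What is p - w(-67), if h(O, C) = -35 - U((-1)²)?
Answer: -4050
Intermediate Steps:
w(q) = 2 - q*(128 + q) (w(q) = 2 - (q + q)*(q + 128)/2 = 2 - 2*q*(128 + q)/2 = 2 - q*(128 + q))
h(O, C) = -36 (h(O, C) = -35 - 1*(-1)² = -35 - 1*1 = -35 - 1 = -36)
p = 39 (p = 3 - 1*(-36) = 3 + 36 = 39)
p - w(-67) = 39 - (2 - 1*(-67)² - 128*(-67)) = 39 - (2 - 1*4489 + 8576) = 39 - (2 - 4489 + 8576) = 39 - 1*4089 = 39 - 4089 = -4050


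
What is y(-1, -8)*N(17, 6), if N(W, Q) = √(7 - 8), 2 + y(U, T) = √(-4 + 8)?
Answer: 0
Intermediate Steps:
y(U, T) = 0 (y(U, T) = -2 + √(-4 + 8) = -2 + √4 = -2 + 2 = 0)
N(W, Q) = I (N(W, Q) = √(-1) = I)
y(-1, -8)*N(17, 6) = 0*I = 0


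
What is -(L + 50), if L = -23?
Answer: -27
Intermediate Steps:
-(L + 50) = -(-23 + 50) = -1*27 = -27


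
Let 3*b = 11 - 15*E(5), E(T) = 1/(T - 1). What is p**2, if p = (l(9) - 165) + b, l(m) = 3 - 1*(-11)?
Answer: 3179089/144 ≈ 22077.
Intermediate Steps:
E(T) = 1/(-1 + T)
l(m) = 14 (l(m) = 3 + 11 = 14)
b = 29/12 (b = (11 - 15/(-1 + 5))/3 = (11 - 15/4)/3 = (1/3)*(29/4) = 29/12 ≈ 2.4167)
p = -1783/12 (p = (14 - 165) + 29/12 = -151 + 29/12 = -1783/12 ≈ -148.58)
p**2 = (-1783/12)**2 = 3179089/144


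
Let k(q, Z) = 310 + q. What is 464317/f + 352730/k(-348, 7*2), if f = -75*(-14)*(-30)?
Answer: -794902789/85500 ≈ -9297.1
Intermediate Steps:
f = -31500 (f = 1050*(-30) = -31500)
464317/f + 352730/k(-348, 7*2) = 464317/(-31500) + 352730/(310 - 348) = 464317*(-1/31500) + 352730/(-38) = -66331/4500 + 352730*(-1/38) = -66331/4500 - 176365/19 = -794902789/85500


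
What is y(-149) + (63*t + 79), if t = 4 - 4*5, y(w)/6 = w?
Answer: -1823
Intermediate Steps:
y(w) = 6*w
t = -16 (t = 4 - 20 = -16)
y(-149) + (63*t + 79) = 6*(-149) + (63*(-16) + 79) = -894 + (-1008 + 79) = -894 - 929 = -1823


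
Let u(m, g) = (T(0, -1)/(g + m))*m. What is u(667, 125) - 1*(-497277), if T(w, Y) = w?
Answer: 497277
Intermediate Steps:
u(m, g) = 0 (u(m, g) = (0/(g + m))*m = 0*m = 0)
u(667, 125) - 1*(-497277) = 0 - 1*(-497277) = 0 + 497277 = 497277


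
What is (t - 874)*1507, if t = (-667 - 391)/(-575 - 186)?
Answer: -1000732392/761 ≈ -1.3150e+6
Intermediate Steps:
t = 1058/761 (t = -1058/(-761) = -1058*(-1/761) = 1058/761 ≈ 1.3903)
(t - 874)*1507 = (1058/761 - 874)*1507 = -664056/761*1507 = -1000732392/761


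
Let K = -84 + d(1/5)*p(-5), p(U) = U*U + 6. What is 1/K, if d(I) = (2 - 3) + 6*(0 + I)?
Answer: -5/389 ≈ -0.012853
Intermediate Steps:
d(I) = -1 + 6*I
p(U) = 6 + U² (p(U) = U² + 6 = 6 + U²)
K = -389/5 (K = -84 + (-1 + 6/5)*(6 + (-5)²) = -84 + (-1 + 6*(⅕))*(6 + 25) = -84 + (-1 + 6/5)*31 = -84 + (⅕)*31 = -84 + 31/5 = -389/5 ≈ -77.800)
1/K = 1/(-389/5) = -5/389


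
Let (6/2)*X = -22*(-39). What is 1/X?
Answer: 1/286 ≈ 0.0034965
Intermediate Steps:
X = 286 (X = (-22*(-39))/3 = (⅓)*858 = 286)
1/X = 1/286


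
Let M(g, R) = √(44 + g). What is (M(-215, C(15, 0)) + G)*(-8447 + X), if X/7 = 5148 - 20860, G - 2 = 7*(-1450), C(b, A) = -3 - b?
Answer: 1201837788 - 355293*I*√19 ≈ 1.2018e+9 - 1.5487e+6*I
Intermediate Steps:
G = -10148 (G = 2 + 7*(-1450) = 2 - 10150 = -10148)
X = -109984 (X = 7*(5148 - 20860) = 7*(-15712) = -109984)
(M(-215, C(15, 0)) + G)*(-8447 + X) = (√(44 - 215) - 10148)*(-8447 - 109984) = (√(-171) - 10148)*(-118431) = (3*I*√19 - 10148)*(-118431) = (-10148 + 3*I*√19)*(-118431) = 1201837788 - 355293*I*√19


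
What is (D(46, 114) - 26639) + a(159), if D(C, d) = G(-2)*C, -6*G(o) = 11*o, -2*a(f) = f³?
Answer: -12217859/6 ≈ -2.0363e+6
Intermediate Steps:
a(f) = -f³/2
G(o) = -11*o/6
D(C, d) = 11*C/3 (D(C, d) = (-11/6*(-2))*C = 11*C/3)
(D(46, 114) - 26639) + a(159) = ((11/3)*46 - 26639) - ½*159³ = (506/3 - 26639) - ½*4019679 = -79411/3 - 4019679/2 = -12217859/6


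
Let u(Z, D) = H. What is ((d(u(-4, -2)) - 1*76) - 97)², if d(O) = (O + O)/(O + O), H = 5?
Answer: 29584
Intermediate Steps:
u(Z, D) = 5
d(O) = 1 (d(O) = (2*O)/((2*O)) = (2*O)*(1/(2*O)) = 1)
((d(u(-4, -2)) - 1*76) - 97)² = ((1 - 1*76) - 97)² = ((1 - 76) - 97)² = (-75 - 97)² = (-172)² = 29584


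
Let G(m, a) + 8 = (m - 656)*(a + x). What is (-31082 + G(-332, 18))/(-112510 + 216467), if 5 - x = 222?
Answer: 23646/14851 ≈ 1.5922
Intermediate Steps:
x = -217 (x = 5 - 1*222 = 5 - 222 = -217)
G(m, a) = -8 + (-656 + m)*(-217 + a) (G(m, a) = -8 + (m - 656)*(a - 217) = -8 + (-656 + m)*(-217 + a))
(-31082 + G(-332, 18))/(-112510 + 216467) = (-31082 + (142344 - 656*18 - 217*(-332) + 18*(-332)))/(-112510 + 216467) = (-31082 + (142344 - 11808 + 72044 - 5976))/103957 = (-31082 + 196604)*(1/103957) = 165522*(1/103957) = 23646/14851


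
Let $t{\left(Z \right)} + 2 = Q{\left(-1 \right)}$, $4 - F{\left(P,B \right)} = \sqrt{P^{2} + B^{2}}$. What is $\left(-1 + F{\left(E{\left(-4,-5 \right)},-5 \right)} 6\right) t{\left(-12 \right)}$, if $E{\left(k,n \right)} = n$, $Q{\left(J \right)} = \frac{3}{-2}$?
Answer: $- \frac{161}{2} + 105 \sqrt{2} \approx 67.992$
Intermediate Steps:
$Q{\left(J \right)} = - \frac{3}{2}$ ($Q{\left(J \right)} = 3 \left(- \frac{1}{2}\right) = - \frac{3}{2}$)
$F{\left(P,B \right)} = 4 - \sqrt{B^{2} + P^{2}}$ ($F{\left(P,B \right)} = 4 - \sqrt{P^{2} + B^{2}} = 4 - \sqrt{B^{2} + P^{2}}$)
$t{\left(Z \right)} = - \frac{7}{2}$ ($t{\left(Z \right)} = -2 - \frac{3}{2} = - \frac{7}{2}$)
$\left(-1 + F{\left(E{\left(-4,-5 \right)},-5 \right)} 6\right) t{\left(-12 \right)} = \left(-1 + \left(4 - \sqrt{\left(-5\right)^{2} + \left(-5\right)^{2}}\right) 6\right) \left(- \frac{7}{2}\right) = \left(-1 + \left(4 - \sqrt{25 + 25}\right) 6\right) \left(- \frac{7}{2}\right) = \left(-1 + \left(4 - \sqrt{50}\right) 6\right) \left(- \frac{7}{2}\right) = \left(-1 + \left(4 - 5 \sqrt{2}\right) 6\right) \left(- \frac{7}{2}\right) = \left(-1 + \left(24 - 30 \sqrt{2}\right)\right) \left(- \frac{7}{2}\right) = \left(23 - 30 \sqrt{2}\right) \left(- \frac{7}{2}\right) = - \frac{161}{2} + 105 \sqrt{2}$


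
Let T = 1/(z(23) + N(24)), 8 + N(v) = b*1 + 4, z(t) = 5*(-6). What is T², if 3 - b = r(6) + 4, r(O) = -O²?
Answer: 1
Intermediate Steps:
z(t) = -30
b = 35 (b = 3 - (-1*6² + 4) = 3 - (-1*36 + 4) = 3 - (-36 + 4) = 3 - 1*(-32) = 3 + 32 = 35)
N(v) = 31 (N(v) = -8 + (35*1 + 4) = -8 + (35 + 4) = -8 + 39 = 31)
T = 1 (T = 1/(-30 + 31) = 1/1 = 1)
T² = 1² = 1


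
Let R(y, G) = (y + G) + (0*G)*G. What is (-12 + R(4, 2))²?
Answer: 36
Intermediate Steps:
R(y, G) = G + y (R(y, G) = (G + y) + 0*G = (G + y) + 0 = G + y)
(-12 + R(4, 2))² = (-12 + (2 + 4))² = (-12 + 6)² = (-6)² = 36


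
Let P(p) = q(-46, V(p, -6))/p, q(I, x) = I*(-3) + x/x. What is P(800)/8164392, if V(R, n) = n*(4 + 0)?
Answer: 139/6531513600 ≈ 2.1281e-8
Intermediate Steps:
V(R, n) = 4*n (V(R, n) = n*4 = 4*n)
q(I, x) = 1 - 3*I (q(I, x) = -3*I + 1 = 1 - 3*I)
P(p) = 139/p (P(p) = (1 - 3*(-46))/p = (1 + 138)/p = 139/p)
P(800)/8164392 = (139/800)/8164392 = (139*(1/800))*(1/8164392) = (139/800)*(1/8164392) = 139/6531513600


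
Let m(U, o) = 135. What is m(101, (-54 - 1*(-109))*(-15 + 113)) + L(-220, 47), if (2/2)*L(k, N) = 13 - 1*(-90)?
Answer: 238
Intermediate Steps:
L(k, N) = 103 (L(k, N) = 13 - 1*(-90) = 13 + 90 = 103)
m(101, (-54 - 1*(-109))*(-15 + 113)) + L(-220, 47) = 135 + 103 = 238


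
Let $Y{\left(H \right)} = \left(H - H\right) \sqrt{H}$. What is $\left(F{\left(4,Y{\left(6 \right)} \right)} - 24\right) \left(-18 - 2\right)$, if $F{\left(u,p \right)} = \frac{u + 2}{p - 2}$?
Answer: $540$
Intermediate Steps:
$Y{\left(H \right)} = 0$ ($Y{\left(H \right)} = 0 \sqrt{H} = 0$)
$F{\left(u,p \right)} = \frac{2 + u}{-2 + p}$
$\left(F{\left(4,Y{\left(6 \right)} \right)} - 24\right) \left(-18 - 2\right) = \left(\frac{2 + 4}{-2 + 0} - 24\right) \left(-18 - 2\right) = \left(\frac{1}{-2} \cdot 6 - 24\right) \left(-18 - 2\right) = \left(\left(- \frac{1}{2}\right) 6 - 24\right) \left(-20\right) = \left(-3 - 24\right) \left(-20\right) = \left(-27\right) \left(-20\right) = 540$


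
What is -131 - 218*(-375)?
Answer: 81619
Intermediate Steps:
-131 - 218*(-375) = -131 + 81750 = 81619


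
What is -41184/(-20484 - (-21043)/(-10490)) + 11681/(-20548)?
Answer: 489763410649/339671405788 ≈ 1.4419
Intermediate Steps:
-41184/(-20484 - (-21043)/(-10490)) + 11681/(-20548) = -41184/(-20484 - (-21043)*(-1)/10490) + 11681*(-1/20548) = -41184/(-20484 - 1*21043/10490) - 11681/20548 = -41184/(-20484 - 21043/10490) - 11681/20548 = -41184/(-214898203/10490) - 11681/20548 = -41184*(-10490/214898203) - 11681/20548 = 33232320/16530631 - 11681/20548 = 489763410649/339671405788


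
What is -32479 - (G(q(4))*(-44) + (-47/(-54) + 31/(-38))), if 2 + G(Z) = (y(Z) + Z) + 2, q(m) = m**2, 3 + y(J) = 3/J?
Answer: -65456347/2052 ≈ -31899.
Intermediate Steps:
y(J) = -3 + 3/J
G(Z) = -3 + Z + 3/Z (G(Z) = -2 + (((-3 + 3/Z) + Z) + 2) = -2 + ((-3 + Z + 3/Z) + 2) = -2 + (-1 + Z + 3/Z) = -3 + Z + 3/Z)
-32479 - (G(q(4))*(-44) + (-47/(-54) + 31/(-38))) = -32479 - ((-3 + 4**2 + 3/(4**2))*(-44) + (-47/(-54) + 31/(-38))) = -32479 - ((-3 + 16 + 3/16)*(-44) + (-47*(-1/54) + 31*(-1/38))) = -32479 - ((-3 + 16 + 3*(1/16))*(-44) + (47/54 - 31/38)) = -32479 - ((-3 + 16 + 3/16)*(-44) + 28/513) = -32479 - ((211/16)*(-44) + 28/513) = -32479 - (-2321/4 + 28/513) = -32479 - 1*(-1190561/2052) = -32479 + 1190561/2052 = -65456347/2052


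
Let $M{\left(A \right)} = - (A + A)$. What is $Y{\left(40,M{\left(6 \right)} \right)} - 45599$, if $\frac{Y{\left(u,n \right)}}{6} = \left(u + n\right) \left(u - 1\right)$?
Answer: $-39047$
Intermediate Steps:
$M{\left(A \right)} = - 2 A$
$Y{\left(u,n \right)} = 6 \left(-1 + u\right) \left(n + u\right)$ ($Y{\left(u,n \right)} = 6 \left(u + n\right) \left(u - 1\right) = 6 \left(n + u\right) \left(-1 + u\right) = 6 \left(-1 + u\right) \left(n + u\right)$)
$Y{\left(40,M{\left(6 \right)} \right)} - 45599 = \left(- 6 \left(\left(-2\right) 6\right) - 240 + 6 \cdot 40^{2} + 6 \left(\left(-2\right) 6\right) 40\right) - 45599 = \left(\left(-6\right) \left(-12\right) - 240 + 6 \cdot 1600 + 6 \left(-12\right) 40\right) - 45599 = \left(72 - 240 + 9600 - 2880\right) - 45599 = 6552 - 45599 = -39047$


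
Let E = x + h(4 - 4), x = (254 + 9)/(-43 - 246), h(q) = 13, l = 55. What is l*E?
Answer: 192170/289 ≈ 664.95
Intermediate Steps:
x = -263/289 (x = 263/(-289) = 263*(-1/289) = -263/289 ≈ -0.91003)
E = 3494/289 (E = -263/289 + 13 = 3494/289 ≈ 12.090)
l*E = 55*(3494/289) = 192170/289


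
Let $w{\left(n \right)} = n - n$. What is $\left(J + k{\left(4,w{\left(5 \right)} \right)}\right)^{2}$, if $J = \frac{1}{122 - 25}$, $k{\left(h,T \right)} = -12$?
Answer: $\frac{1352569}{9409} \approx 143.75$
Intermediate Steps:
$w{\left(n \right)} = 0$
$J = \frac{1}{97} \approx 0.010309$
$\left(J + k{\left(4,w{\left(5 \right)} \right)}\right)^{2} = \left(\frac{1}{97} - 12\right)^{2} = \left(- \frac{1163}{97}\right)^{2} = \frac{1352569}{9409}$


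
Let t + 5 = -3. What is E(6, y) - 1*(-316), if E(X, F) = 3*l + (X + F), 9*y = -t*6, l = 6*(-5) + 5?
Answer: 757/3 ≈ 252.33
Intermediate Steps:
t = -8 (t = -5 - 3 = -8)
l = -25 (l = -30 + 5 = -25)
y = 16/3 (y = (-1*(-8)*6)/9 = (8*6)/9 = (⅑)*48 = 16/3 ≈ 5.3333)
E(X, F) = -75 + F + X (E(X, F) = 3*(-25) + (X + F) = -75 + (F + X) = -75 + F + X)
E(6, y) - 1*(-316) = (-75 + 16/3 + 6) - 1*(-316) = -191/3 + 316 = 757/3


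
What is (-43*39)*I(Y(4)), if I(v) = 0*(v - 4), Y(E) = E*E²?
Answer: 0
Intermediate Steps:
Y(E) = E³
I(v) = 0 (I(v) = 0*(-4 + v) = 0)
(-43*39)*I(Y(4)) = -43*39*0 = -1677*0 = 0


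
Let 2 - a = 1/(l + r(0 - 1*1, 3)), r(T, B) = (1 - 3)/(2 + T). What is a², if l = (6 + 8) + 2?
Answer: 729/196 ≈ 3.7194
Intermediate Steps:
l = 16 (l = 14 + 2 = 16)
r(T, B) = -2/(2 + T)
a = 27/14 (a = 2 - 1/(16 - 2/(2 + (0 - 1*1))) = 2 - 1/(16 - 2/(2 + (0 - 1))) = 2 - 1/(16 - 2/(2 - 1)) = 2 - 1/(16 - 2/1) = 2 - 1/(16 - 2*1) = 2 - 1/(16 - 2) = 2 - 1/14 = 27/14 ≈ 1.9286)
a² = (27/14)² = 729/196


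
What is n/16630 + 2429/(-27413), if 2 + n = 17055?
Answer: 1230777/1313770 ≈ 0.93683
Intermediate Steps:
n = 17053 (n = -2 + 17055 = 17053)
n/16630 + 2429/(-27413) = 17053/16630 + 2429/(-27413) = 17053*(1/16630) + 2429*(-1/27413) = 17053/16630 - 7/79 = 1230777/1313770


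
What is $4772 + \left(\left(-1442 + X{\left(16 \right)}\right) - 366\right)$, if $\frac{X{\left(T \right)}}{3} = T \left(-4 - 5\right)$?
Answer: $2532$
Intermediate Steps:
$X{\left(T \right)} = - 27 T$ ($X{\left(T \right)} = 3 T \left(-4 - 5\right) = 3 T \left(-9\right) = 3 \left(- 9 T\right) = - 27 T$)
$4772 + \left(\left(-1442 + X{\left(16 \right)}\right) - 366\right) = 4772 - 2240 = 2532$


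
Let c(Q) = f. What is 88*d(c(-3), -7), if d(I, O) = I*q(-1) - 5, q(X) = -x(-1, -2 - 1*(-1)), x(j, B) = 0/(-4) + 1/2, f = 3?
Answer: -572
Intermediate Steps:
c(Q) = 3
x(j, B) = ½ (x(j, B) = 0*(-¼) + 1*(½) = 0 + ½ = ½)
q(X) = -½ (q(X) = -1*½ = -½)
d(I, O) = -5 - I/2 (d(I, O) = I*(-½) - 5 = -I/2 - 5 = -5 - I/2)
88*d(c(-3), -7) = 88*(-5 - ½*3) = 88*(-5 - 3/2) = 88*(-13/2) = -572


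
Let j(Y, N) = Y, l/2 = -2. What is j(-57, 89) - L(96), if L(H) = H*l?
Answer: 327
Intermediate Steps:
l = -4 (l = 2*(-2) = -4)
L(H) = -4*H (L(H) = H*(-4) = -4*H)
j(-57, 89) - L(96) = -57 - (-4)*96 = -57 - 1*(-384) = -57 + 384 = 327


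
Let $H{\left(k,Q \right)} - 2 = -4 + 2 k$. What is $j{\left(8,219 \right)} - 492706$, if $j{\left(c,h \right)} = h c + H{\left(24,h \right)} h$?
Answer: $-480880$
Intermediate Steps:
$H{\left(k,Q \right)} = -2 + 2 k$ ($H{\left(k,Q \right)} = 2 + \left(-4 + 2 k\right) = -2 + 2 k$)
$j{\left(c,h \right)} = 46 h + c h$ ($j{\left(c,h \right)} = h c + \left(-2 + 2 \cdot 24\right) h = c h + \left(-2 + 48\right) h = c h + 46 h = 46 h + c h$)
$j{\left(8,219 \right)} - 492706 = 219 \left(46 + 8\right) - 492706 = 219 \cdot 54 - 492706 = 11826 - 492706 = -480880$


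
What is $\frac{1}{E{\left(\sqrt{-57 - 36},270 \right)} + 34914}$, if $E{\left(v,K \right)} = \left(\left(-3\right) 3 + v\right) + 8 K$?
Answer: $\frac{12355}{457938106} - \frac{i \sqrt{93}}{1373814318} \approx 2.698 \cdot 10^{-5} - 7.0196 \cdot 10^{-9} i$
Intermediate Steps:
$E{\left(v,K \right)} = -9 + v + 8 K$ ($E{\left(v,K \right)} = \left(-9 + v\right) + 8 K = -9 + v + 8 K$)
$\frac{1}{E{\left(\sqrt{-57 - 36},270 \right)} + 34914} = \frac{1}{\left(-9 + \sqrt{-57 - 36} + 8 \cdot 270\right) + 34914} = \frac{1}{\left(-9 + \sqrt{-93} + 2160\right) + 34914} = \frac{1}{\left(-9 + i \sqrt{93} + 2160\right) + 34914} = \frac{1}{\left(2151 + i \sqrt{93}\right) + 34914} = \frac{1}{37065 + i \sqrt{93}}$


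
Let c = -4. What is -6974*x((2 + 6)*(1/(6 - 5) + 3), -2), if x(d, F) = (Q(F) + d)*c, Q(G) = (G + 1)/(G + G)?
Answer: 899646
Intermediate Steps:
Q(G) = (1 + G)/(2*G) (Q(G) = (1 + G)/((2*G)) = (1 + G)*(1/(2*G)) = (1 + G)/(2*G))
x(d, F) = -4*d - 2*(1 + F)/F (x(d, F) = ((1 + F)/(2*F) + d)*(-4) = (d + (1 + F)/(2*F))*(-4) = -4*d - 2*(1 + F)/F)
-6974*x((2 + 6)*(1/(6 - 5) + 3), -2) = -6974*(-2 - 4*(2 + 6)*(1/(6 - 5) + 3) - 2/(-2)) = -6974*(-2 - 32*(1/1 + 3) - 2*(-½)) = -6974*(-2 - 32*(1 + 3) + 1) = -6974*(-2 - 32*4 + 1) = -6974*(-2 - 4*32 + 1) = -6974*(-2 - 128 + 1) = -6974*(-129) = 899646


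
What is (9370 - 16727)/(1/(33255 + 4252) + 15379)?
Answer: -275938999/576820154 ≈ -0.47838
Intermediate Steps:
(9370 - 16727)/(1/(33255 + 4252) + 15379) = -7357/(1/37507 + 15379) = -7357/576820154/37507 = -7357*37507/576820154 = -275938999/576820154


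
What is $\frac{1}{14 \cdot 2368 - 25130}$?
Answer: $\frac{1}{8022} \approx 0.00012466$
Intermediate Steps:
$\frac{1}{14 \cdot 2368 - 25130} = \frac{1}{33152 - 25130} = \frac{1}{8022}$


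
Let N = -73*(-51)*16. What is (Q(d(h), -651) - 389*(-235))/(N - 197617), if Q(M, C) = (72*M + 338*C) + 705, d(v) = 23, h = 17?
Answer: 126262/138049 ≈ 0.91462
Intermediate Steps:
Q(M, C) = 705 + 72*M + 338*C
N = 59568 (N = 3723*16 = 59568)
(Q(d(h), -651) - 389*(-235))/(N - 197617) = ((705 + 72*23 + 338*(-651)) - 389*(-235))/(59568 - 197617) = ((705 + 1656 - 220038) + 91415)/(-138049) = (-217677 + 91415)*(-1/138049) = -126262*(-1/138049) = 126262/138049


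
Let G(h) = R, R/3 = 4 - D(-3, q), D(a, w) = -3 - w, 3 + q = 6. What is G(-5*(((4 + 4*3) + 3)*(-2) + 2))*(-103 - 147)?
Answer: -7500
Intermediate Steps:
q = 3 (q = -3 + 6 = 3)
R = 30 (R = 3*(4 - (-3 - 1*3)) = 3*(4 - (-3 - 3)) = 3*(4 - 1*(-6)) = 3*(4 + 6) = 3*10 = 30)
G(h) = 30
G(-5*(((4 + 4*3) + 3)*(-2) + 2))*(-103 - 147) = 30*(-103 - 147) = 30*(-250) = -7500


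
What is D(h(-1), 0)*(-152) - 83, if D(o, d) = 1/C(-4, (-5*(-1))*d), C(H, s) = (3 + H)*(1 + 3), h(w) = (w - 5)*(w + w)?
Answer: -45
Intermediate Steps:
h(w) = 2*w*(-5 + w) (h(w) = (-5 + w)*(2*w) = 2*w*(-5 + w))
C(H, s) = 12 + 4*H (C(H, s) = (3 + H)*4 = 12 + 4*H)
D(o, d) = -¼ (D(o, d) = 1/(12 + 4*(-4)) = 1/(12 - 16) = 1/(-4) = -¼)
D(h(-1), 0)*(-152) - 83 = -¼*(-152) - 83 = 38 - 83 = -45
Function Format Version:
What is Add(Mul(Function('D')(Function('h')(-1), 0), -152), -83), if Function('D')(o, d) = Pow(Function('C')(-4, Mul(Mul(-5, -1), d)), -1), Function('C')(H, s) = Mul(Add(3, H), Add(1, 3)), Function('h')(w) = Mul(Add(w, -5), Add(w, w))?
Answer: -45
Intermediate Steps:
Function('h')(w) = Mul(2, w, Add(-5, w)) (Function('h')(w) = Mul(Add(-5, w), Mul(2, w)) = Mul(2, w, Add(-5, w)))
Function('C')(H, s) = Add(12, Mul(4, H)) (Function('C')(H, s) = Mul(Add(3, H), 4) = Add(12, Mul(4, H)))
Function('D')(o, d) = Rational(-1, 4) (Function('D')(o, d) = Pow(Add(12, Mul(4, -4)), -1) = Pow(Add(12, -16), -1) = Pow(-4, -1) = Rational(-1, 4))
Add(Mul(Function('D')(Function('h')(-1), 0), -152), -83) = Add(Mul(Rational(-1, 4), -152), -83) = Add(38, -83) = -45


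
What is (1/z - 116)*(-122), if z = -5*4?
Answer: 141581/10 ≈ 14158.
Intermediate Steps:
z = -20
(1/z - 116)*(-122) = (1/(-20) - 116)*(-122) = (-1/20 - 116)*(-122) = -2321/20*(-122) = 141581/10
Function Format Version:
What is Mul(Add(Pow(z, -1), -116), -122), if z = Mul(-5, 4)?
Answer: Rational(141581, 10) ≈ 14158.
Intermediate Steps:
z = -20
Mul(Add(Pow(z, -1), -116), -122) = Mul(Add(Pow(-20, -1), -116), -122) = Mul(Add(Rational(-1, 20), -116), -122) = Mul(Rational(-2321, 20), -122) = Rational(141581, 10)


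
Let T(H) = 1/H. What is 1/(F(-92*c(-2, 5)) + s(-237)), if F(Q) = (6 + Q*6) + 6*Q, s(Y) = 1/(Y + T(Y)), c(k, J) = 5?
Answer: -56170/309721617 ≈ -0.00018136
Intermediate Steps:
s(Y) = 1/(Y + 1/Y)
F(Q) = 6 + 12*Q (F(Q) = (6 + 6*Q) + 6*Q = 6 + 12*Q)
1/(F(-92*c(-2, 5)) + s(-237)) = 1/((6 + 12*(-92*5)) - 237/(1 + (-237)²)) = 1/((6 + 12*(-460)) - 237/(1 + 56169)) = 1/((6 - 5520) - 237/56170) = 1/(-5514 - 237*1/56170) = 1/(-5514 - 237/56170) = 1/(-309721617/56170) = -56170/309721617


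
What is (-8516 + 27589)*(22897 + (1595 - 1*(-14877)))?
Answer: 750884937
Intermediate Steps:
(-8516 + 27589)*(22897 + (1595 - 1*(-14877))) = 19073*(22897 + (1595 + 14877)) = 19073*(22897 + 16472) = 19073*39369 = 750884937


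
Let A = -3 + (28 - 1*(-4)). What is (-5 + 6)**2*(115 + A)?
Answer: 144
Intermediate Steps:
A = 29 (A = -3 + (28 + 4) = -3 + 32 = 29)
(-5 + 6)**2*(115 + A) = (-5 + 6)**2*(115 + 29) = 1**2*144 = 1*144 = 144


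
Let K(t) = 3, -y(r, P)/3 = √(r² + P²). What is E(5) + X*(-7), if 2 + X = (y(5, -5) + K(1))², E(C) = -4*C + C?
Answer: -3214 + 630*√2 ≈ -2323.0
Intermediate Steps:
E(C) = -3*C
y(r, P) = -3*√(P² + r²) (y(r, P) = -3*√(r² + P²) = -3*√(P² + r²))
X = -2 + (3 - 15*√2)² (X = -2 + (-3*√((-5)² + 5²) + 3)² = -2 + (-3*√(25 + 25) + 3)² = -2 + (-15*√2 + 3)² = -2 + (3 - 15*√2)² ≈ 329.72)
E(5) + X*(-7) = -3*5 + (457 - 90*√2)*(-7) = -15 + (-3199 + 630*√2) = -3214 + 630*√2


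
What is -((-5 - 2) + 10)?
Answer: -3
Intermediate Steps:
-((-5 - 2) + 10) = -(-7 + 10) = -1*3 = -3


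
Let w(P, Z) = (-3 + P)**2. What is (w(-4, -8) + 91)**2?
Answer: 19600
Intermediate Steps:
(w(-4, -8) + 91)**2 = ((-3 - 4)**2 + 91)**2 = ((-7)**2 + 91)**2 = (49 + 91)**2 = 140**2 = 19600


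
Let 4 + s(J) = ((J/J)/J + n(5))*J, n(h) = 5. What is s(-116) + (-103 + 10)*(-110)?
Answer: 9647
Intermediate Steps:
s(J) = -4 + J*(5 + 1/J) (s(J) = -4 + ((J/J)/J + 5)*J = -4 + (1/J + 5)*J = -4 + (5 + 1/J)*J = -4 + J*(5 + 1/J))
s(-116) + (-103 + 10)*(-110) = (-3 + 5*(-116)) + (-103 + 10)*(-110) = (-3 - 580) - 93*(-110) = -583 + 10230 = 9647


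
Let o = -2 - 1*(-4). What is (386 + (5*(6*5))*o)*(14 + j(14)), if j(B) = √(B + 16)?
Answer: 9604 + 686*√30 ≈ 13361.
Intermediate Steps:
j(B) = √(16 + B)
o = 2 (o = -2 + 4 = 2)
(386 + (5*(6*5))*o)*(14 + j(14)) = (386 + (5*(6*5))*2)*(14 + √(16 + 14)) = (386 + (5*30)*2)*(14 + √30) = (386 + 150*2)*(14 + √30) = (386 + 300)*(14 + √30) = 686*(14 + √30) = 9604 + 686*√30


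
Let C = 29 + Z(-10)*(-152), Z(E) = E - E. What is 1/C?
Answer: 1/29 ≈ 0.034483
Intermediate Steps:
Z(E) = 0
C = 29 (C = 29 + 0*(-152) = 29 + 0 = 29)
1/C = 1/29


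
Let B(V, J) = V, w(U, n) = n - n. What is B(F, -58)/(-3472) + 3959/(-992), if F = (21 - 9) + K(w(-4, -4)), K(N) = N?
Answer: -27737/6944 ≈ -3.9944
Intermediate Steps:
w(U, n) = 0
F = 12 (F = (21 - 9) + 0 = 12 + 0 = 12)
B(F, -58)/(-3472) + 3959/(-992) = 12/(-3472) + 3959/(-992) = 12*(-1/3472) + 3959*(-1/992) = -3/868 - 3959/992 = -27737/6944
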